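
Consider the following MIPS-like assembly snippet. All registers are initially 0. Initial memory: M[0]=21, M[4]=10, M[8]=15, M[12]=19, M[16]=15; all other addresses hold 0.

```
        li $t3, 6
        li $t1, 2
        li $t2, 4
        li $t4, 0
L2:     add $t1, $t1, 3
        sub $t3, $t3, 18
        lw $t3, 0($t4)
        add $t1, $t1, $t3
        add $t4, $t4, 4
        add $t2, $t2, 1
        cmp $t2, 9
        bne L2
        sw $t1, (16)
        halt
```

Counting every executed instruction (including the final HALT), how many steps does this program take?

after li $t3, 6: $t3=6
after li $t1, 2: $t1=2
after li $t2, 4: $t2=4
after li $t4, 0: $t4=0
after add $t1, $t1, 3: $t1=2+3=5
after sub $t3, $t3, 18: $t3=6-18=-12
after lw $t3, 0($t4): $t3=M[0]=21
after add $t1, $t1, $t3: $t1=5+21=26
after add $t4, $t4, 4: $t4=0+4=4
after add $t2, $t2, 1: $t2=4+1=5
cmp $t2, 9  (cmp 5,9)
bne L2: taken
after add $t1, $t1, 3: $t1=26+3=29
after sub $t3, $t3, 18: $t3=21-18=3
after lw $t3, 0($t4): $t3=M[4]=10
after add $t1, $t1, $t3: $t1=29+10=39
after add $t4, $t4, 4: $t4=4+4=8
after add $t2, $t2, 1: $t2=5+1=6
cmp $t2, 9  (cmp 6,9)
bne L2: taken
after add $t1, $t1, 3: $t1=39+3=42
after sub $t3, $t3, 18: $t3=10-18=-8
after lw $t3, 0($t4): $t3=M[8]=15
after add $t1, $t1, $t3: $t1=42+15=57
after add $t4, $t4, 4: $t4=8+4=12
after add $t2, $t2, 1: $t2=6+1=7
cmp $t2, 9  (cmp 7,9)
bne L2: taken
after add $t1, $t1, 3: $t1=57+3=60
after sub $t3, $t3, 18: $t3=15-18=-3
after lw $t3, 0($t4): $t3=M[12]=19
after add $t1, $t1, $t3: $t1=60+19=79
after add $t4, $t4, 4: $t4=12+4=16
after add $t2, $t2, 1: $t2=7+1=8
cmp $t2, 9  (cmp 8,9)
bne L2: taken
after add $t1, $t1, 3: $t1=79+3=82
after sub $t3, $t3, 18: $t3=19-18=1
after lw $t3, 0($t4): $t3=M[16]=15
after add $t1, $t1, $t3: $t1=82+15=97
after add $t4, $t4, 4: $t4=16+4=20
after add $t2, $t2, 1: $t2=8+1=9
cmp $t2, 9  (cmp 9,9)
bne L2: not taken
sw $t1, (16) → M[16]=97
halt.
Total executed instructions: 46.

46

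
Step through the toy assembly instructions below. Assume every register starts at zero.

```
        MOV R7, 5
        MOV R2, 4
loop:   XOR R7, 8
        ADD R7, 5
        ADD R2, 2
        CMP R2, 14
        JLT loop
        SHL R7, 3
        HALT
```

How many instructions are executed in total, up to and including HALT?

29

R7=5
R2=4
R7=5^8=13
R7=13+5=18
R2=4+2=6
CMP R2, 14  (cmp 6,14)
JLT loop: taken
R7=18^8=26
R7=26+5=31
R2=6+2=8
CMP R2, 14  (cmp 8,14)
JLT loop: taken
R7=31^8=23
R7=23+5=28
R2=8+2=10
CMP R2, 14  (cmp 10,14)
JLT loop: taken
R7=28^8=20
R7=20+5=25
R2=10+2=12
CMP R2, 14  (cmp 12,14)
JLT loop: taken
R7=25^8=17
R7=17+5=22
R2=12+2=14
CMP R2, 14  (cmp 14,14)
JLT loop: not taken
R7=22<<3=176
halt.
Total executed instructions: 29.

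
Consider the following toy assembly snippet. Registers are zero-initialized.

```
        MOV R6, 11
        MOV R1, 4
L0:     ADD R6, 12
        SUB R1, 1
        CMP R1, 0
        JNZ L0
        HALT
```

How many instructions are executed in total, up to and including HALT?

MOV R6, 11 → R6=11
MOV R1, 4 → R1=4
ADD R6, 12 → R6=11+12=23
SUB R1, 1 → R1=4-1=3
CMP R1, 0  (cmp 3,0)
JNZ L0: taken
ADD R6, 12 → R6=23+12=35
SUB R1, 1 → R1=3-1=2
CMP R1, 0  (cmp 2,0)
JNZ L0: taken
ADD R6, 12 → R6=35+12=47
SUB R1, 1 → R1=2-1=1
CMP R1, 0  (cmp 1,0)
JNZ L0: taken
ADD R6, 12 → R6=47+12=59
SUB R1, 1 → R1=1-1=0
CMP R1, 0  (cmp 0,0)
JNZ L0: not taken
halt.
Total executed instructions: 19.

19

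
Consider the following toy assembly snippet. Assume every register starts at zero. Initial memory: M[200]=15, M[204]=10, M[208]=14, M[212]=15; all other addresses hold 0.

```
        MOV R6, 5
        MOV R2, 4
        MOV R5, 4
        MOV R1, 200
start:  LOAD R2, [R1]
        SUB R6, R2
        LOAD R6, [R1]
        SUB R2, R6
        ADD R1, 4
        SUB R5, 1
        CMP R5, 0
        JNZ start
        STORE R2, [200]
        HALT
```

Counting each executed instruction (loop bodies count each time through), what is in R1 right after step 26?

212

R6=5
R2=4
R5=4
R1=200
R2=M[200]=15
R6=5-15=-10
R6=M[200]=15
R2=15-15=0
R1=200+4=204
R5=4-1=3
CMP R5, 0  (cmp 3,0)
JNZ start: taken
R2=M[204]=10
R6=15-10=5
R6=M[204]=10
R2=10-10=0
R1=204+4=208
R5=3-1=2
CMP R5, 0  (cmp 2,0)
JNZ start: taken
R2=M[208]=14
R6=10-14=-4
R6=M[208]=14
R2=14-14=0
R1=208+4=212
R5=2-1=1
After step 26: R1 = 212.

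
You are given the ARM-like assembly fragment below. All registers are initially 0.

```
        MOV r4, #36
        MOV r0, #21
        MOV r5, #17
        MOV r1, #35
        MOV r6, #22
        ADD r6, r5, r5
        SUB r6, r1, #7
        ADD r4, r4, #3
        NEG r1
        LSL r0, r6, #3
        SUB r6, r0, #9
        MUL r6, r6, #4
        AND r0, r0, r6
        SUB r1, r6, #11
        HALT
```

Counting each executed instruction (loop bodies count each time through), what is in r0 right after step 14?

64

after MOV r4, #36: r4=36
after MOV r0, #21: r0=21
after MOV r5, #17: r5=17
after MOV r1, #35: r1=35
after MOV r6, #22: r6=22
after ADD r6, r5, r5: r6=17+17=34
after SUB r6, r1, #7: r6=35-7=28
after ADD r4, r4, #3: r4=36+3=39
after NEG r1: r1=-(35)=-35
after LSL r0, r6, #3: r0=28<<3=224
after SUB r6, r0, #9: r6=224-9=215
after MUL r6, r6, #4: r6=215*4=860
after AND r0, r0, r6: r0=224&860=64
after SUB r1, r6, #11: r1=860-11=849
After step 14: r0 = 64.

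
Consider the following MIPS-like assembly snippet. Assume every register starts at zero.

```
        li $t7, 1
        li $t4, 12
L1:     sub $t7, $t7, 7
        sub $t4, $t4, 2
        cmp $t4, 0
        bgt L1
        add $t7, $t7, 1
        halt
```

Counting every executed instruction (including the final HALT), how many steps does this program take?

28

li $t7, 1 → $t7=1
li $t4, 12 → $t4=12
sub $t7, $t7, 7 → $t7=1-7=-6
sub $t4, $t4, 2 → $t4=12-2=10
cmp $t4, 0  (cmp 10,0)
bgt L1: taken
sub $t7, $t7, 7 → $t7=(-6)-7=-13
sub $t4, $t4, 2 → $t4=10-2=8
cmp $t4, 0  (cmp 8,0)
bgt L1: taken
sub $t7, $t7, 7 → $t7=(-13)-7=-20
sub $t4, $t4, 2 → $t4=8-2=6
cmp $t4, 0  (cmp 6,0)
bgt L1: taken
sub $t7, $t7, 7 → $t7=(-20)-7=-27
sub $t4, $t4, 2 → $t4=6-2=4
cmp $t4, 0  (cmp 4,0)
bgt L1: taken
sub $t7, $t7, 7 → $t7=(-27)-7=-34
sub $t4, $t4, 2 → $t4=4-2=2
cmp $t4, 0  (cmp 2,0)
bgt L1: taken
sub $t7, $t7, 7 → $t7=(-34)-7=-41
sub $t4, $t4, 2 → $t4=2-2=0
cmp $t4, 0  (cmp 0,0)
bgt L1: not taken
add $t7, $t7, 1 → $t7=(-41)+1=-40
halt.
Total executed instructions: 28.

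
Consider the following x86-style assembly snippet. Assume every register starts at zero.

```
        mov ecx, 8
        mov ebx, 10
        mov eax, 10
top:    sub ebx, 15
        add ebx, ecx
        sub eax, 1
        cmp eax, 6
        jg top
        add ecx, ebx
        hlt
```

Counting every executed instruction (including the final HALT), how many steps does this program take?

ecx=8
ebx=10
eax=10
ebx=10-15=-5
ebx=(-5)+8=3
eax=10-1=9
cmp eax, 6  (cmp 9,6)
jg top: taken
ebx=3-15=-12
ebx=(-12)+8=-4
eax=9-1=8
cmp eax, 6  (cmp 8,6)
jg top: taken
ebx=(-4)-15=-19
ebx=(-19)+8=-11
eax=8-1=7
cmp eax, 6  (cmp 7,6)
jg top: taken
ebx=(-11)-15=-26
ebx=(-26)+8=-18
eax=7-1=6
cmp eax, 6  (cmp 6,6)
jg top: not taken
ecx=8+(-18)=-10
halt.
Total executed instructions: 25.

25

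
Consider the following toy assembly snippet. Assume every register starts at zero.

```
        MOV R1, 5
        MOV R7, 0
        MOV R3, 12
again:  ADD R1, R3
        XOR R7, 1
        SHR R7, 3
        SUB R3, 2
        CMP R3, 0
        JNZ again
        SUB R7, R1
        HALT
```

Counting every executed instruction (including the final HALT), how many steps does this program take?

after MOV R1, 5: R1=5
after MOV R7, 0: R7=0
after MOV R3, 12: R3=12
after ADD R1, R3: R1=5+12=17
after XOR R7, 1: R7=0^1=1
after SHR R7, 3: R7=1>>3=0
after SUB R3, 2: R3=12-2=10
CMP R3, 0  (cmp 10,0)
JNZ again: taken
after ADD R1, R3: R1=17+10=27
after XOR R7, 1: R7=0^1=1
after SHR R7, 3: R7=1>>3=0
after SUB R3, 2: R3=10-2=8
CMP R3, 0  (cmp 8,0)
JNZ again: taken
after ADD R1, R3: R1=27+8=35
after XOR R7, 1: R7=0^1=1
after SHR R7, 3: R7=1>>3=0
after SUB R3, 2: R3=8-2=6
CMP R3, 0  (cmp 6,0)
JNZ again: taken
after ADD R1, R3: R1=35+6=41
after XOR R7, 1: R7=0^1=1
after SHR R7, 3: R7=1>>3=0
after SUB R3, 2: R3=6-2=4
CMP R3, 0  (cmp 4,0)
JNZ again: taken
after ADD R1, R3: R1=41+4=45
after XOR R7, 1: R7=0^1=1
after SHR R7, 3: R7=1>>3=0
after SUB R3, 2: R3=4-2=2
CMP R3, 0  (cmp 2,0)
JNZ again: taken
after ADD R1, R3: R1=45+2=47
after XOR R7, 1: R7=0^1=1
after SHR R7, 3: R7=1>>3=0
after SUB R3, 2: R3=2-2=0
CMP R3, 0  (cmp 0,0)
JNZ again: not taken
after SUB R7, R1: R7=0-47=-47
halt.
Total executed instructions: 41.

41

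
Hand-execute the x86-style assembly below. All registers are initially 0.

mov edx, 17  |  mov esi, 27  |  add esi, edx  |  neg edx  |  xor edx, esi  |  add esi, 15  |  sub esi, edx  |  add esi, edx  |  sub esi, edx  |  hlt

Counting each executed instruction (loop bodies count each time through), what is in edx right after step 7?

edx=17
esi=27
esi=27+17=44
edx=-(17)=-17
edx=(-17)^44=-61
esi=44+15=59
esi=59-(-61)=120
After step 7: edx = -61.

-61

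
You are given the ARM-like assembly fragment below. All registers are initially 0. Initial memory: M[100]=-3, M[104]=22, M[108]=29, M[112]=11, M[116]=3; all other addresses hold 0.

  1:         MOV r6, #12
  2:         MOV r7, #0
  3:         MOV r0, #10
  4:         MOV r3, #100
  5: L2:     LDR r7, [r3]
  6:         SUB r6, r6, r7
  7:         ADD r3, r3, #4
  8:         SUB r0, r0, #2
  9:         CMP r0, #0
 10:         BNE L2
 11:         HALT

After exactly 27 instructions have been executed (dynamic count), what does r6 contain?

after MOV r6, #12: r6=12
after MOV r7, #0: r7=0
after MOV r0, #10: r0=10
after MOV r3, #100: r3=100
after LDR r7, [r3]: r7=M[100]=-3
after SUB r6, r6, r7: r6=12-(-3)=15
after ADD r3, r3, #4: r3=100+4=104
after SUB r0, r0, #2: r0=10-2=8
CMP r0, #0  (cmp 8,0)
BNE L2: taken
after LDR r7, [r3]: r7=M[104]=22
after SUB r6, r6, r7: r6=15-22=-7
after ADD r3, r3, #4: r3=104+4=108
after SUB r0, r0, #2: r0=8-2=6
CMP r0, #0  (cmp 6,0)
BNE L2: taken
after LDR r7, [r3]: r7=M[108]=29
after SUB r6, r6, r7: r6=(-7)-29=-36
after ADD r3, r3, #4: r3=108+4=112
after SUB r0, r0, #2: r0=6-2=4
CMP r0, #0  (cmp 4,0)
BNE L2: taken
after LDR r7, [r3]: r7=M[112]=11
after SUB r6, r6, r7: r6=(-36)-11=-47
after ADD r3, r3, #4: r3=112+4=116
after SUB r0, r0, #2: r0=4-2=2
CMP r0, #0  (cmp 2,0)
After step 27: r6 = -47.

-47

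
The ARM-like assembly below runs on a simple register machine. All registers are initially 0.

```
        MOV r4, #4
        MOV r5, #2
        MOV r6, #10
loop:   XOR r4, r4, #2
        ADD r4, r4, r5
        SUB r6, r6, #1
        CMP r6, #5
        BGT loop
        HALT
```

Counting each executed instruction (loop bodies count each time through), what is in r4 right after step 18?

r4=4
r5=2
r6=10
r4=4^2=6
r4=6+2=8
r6=10-1=9
CMP r6, #5  (cmp 9,5)
BGT loop: taken
r4=8^2=10
r4=10+2=12
r6=9-1=8
CMP r6, #5  (cmp 8,5)
BGT loop: taken
r4=12^2=14
r4=14+2=16
r6=8-1=7
CMP r6, #5  (cmp 7,5)
BGT loop: taken
After step 18: r4 = 16.

16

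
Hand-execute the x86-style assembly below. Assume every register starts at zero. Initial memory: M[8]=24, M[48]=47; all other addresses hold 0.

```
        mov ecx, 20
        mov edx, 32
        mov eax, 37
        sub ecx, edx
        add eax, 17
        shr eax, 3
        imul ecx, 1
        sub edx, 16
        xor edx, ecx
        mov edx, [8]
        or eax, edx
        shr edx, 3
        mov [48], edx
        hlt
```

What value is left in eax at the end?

30

after mov ecx, 20: ecx=20
after mov edx, 32: edx=32
after mov eax, 37: eax=37
after sub ecx, edx: ecx=20-32=-12
after add eax, 17: eax=37+17=54
after shr eax, 3: eax=54>>3=6
after imul ecx, 1: ecx=(-12)*1=-12
after sub edx, 16: edx=32-16=16
after xor edx, ecx: edx=16^(-12)=-28
after mov edx, [8]: edx=M[8]=24
after or eax, edx: eax=6|24=30
after shr edx, 3: edx=24>>3=3
mov [48], edx → M[48]=3
halt.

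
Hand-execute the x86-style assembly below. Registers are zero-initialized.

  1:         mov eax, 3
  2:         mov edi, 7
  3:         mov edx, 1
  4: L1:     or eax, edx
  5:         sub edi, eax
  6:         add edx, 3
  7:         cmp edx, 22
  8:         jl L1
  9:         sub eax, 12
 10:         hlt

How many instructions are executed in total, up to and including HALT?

40

after mov eax, 3: eax=3
after mov edi, 7: edi=7
after mov edx, 1: edx=1
after or eax, edx: eax=3|1=3
after sub edi, eax: edi=7-3=4
after add edx, 3: edx=1+3=4
cmp edx, 22  (cmp 4,22)
jl L1: taken
after or eax, edx: eax=3|4=7
after sub edi, eax: edi=4-7=-3
after add edx, 3: edx=4+3=7
cmp edx, 22  (cmp 7,22)
jl L1: taken
after or eax, edx: eax=7|7=7
after sub edi, eax: edi=(-3)-7=-10
after add edx, 3: edx=7+3=10
cmp edx, 22  (cmp 10,22)
jl L1: taken
after or eax, edx: eax=7|10=15
after sub edi, eax: edi=(-10)-15=-25
after add edx, 3: edx=10+3=13
cmp edx, 22  (cmp 13,22)
jl L1: taken
after or eax, edx: eax=15|13=15
after sub edi, eax: edi=(-25)-15=-40
after add edx, 3: edx=13+3=16
cmp edx, 22  (cmp 16,22)
jl L1: taken
after or eax, edx: eax=15|16=31
after sub edi, eax: edi=(-40)-31=-71
after add edx, 3: edx=16+3=19
cmp edx, 22  (cmp 19,22)
jl L1: taken
after or eax, edx: eax=31|19=31
after sub edi, eax: edi=(-71)-31=-102
after add edx, 3: edx=19+3=22
cmp edx, 22  (cmp 22,22)
jl L1: not taken
after sub eax, 12: eax=31-12=19
halt.
Total executed instructions: 40.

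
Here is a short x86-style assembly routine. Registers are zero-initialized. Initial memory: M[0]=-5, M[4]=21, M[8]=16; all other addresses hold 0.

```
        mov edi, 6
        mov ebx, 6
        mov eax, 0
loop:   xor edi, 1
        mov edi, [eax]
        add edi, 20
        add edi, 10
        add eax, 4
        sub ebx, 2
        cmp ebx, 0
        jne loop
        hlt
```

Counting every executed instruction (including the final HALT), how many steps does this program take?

28

mov edi, 6 → edi=6
mov ebx, 6 → ebx=6
mov eax, 0 → eax=0
xor edi, 1 → edi=6^1=7
mov edi, [eax] → edi=M[0]=-5
add edi, 20 → edi=(-5)+20=15
add edi, 10 → edi=15+10=25
add eax, 4 → eax=0+4=4
sub ebx, 2 → ebx=6-2=4
cmp ebx, 0  (cmp 4,0)
jne loop: taken
xor edi, 1 → edi=25^1=24
mov edi, [eax] → edi=M[4]=21
add edi, 20 → edi=21+20=41
add edi, 10 → edi=41+10=51
add eax, 4 → eax=4+4=8
sub ebx, 2 → ebx=4-2=2
cmp ebx, 0  (cmp 2,0)
jne loop: taken
xor edi, 1 → edi=51^1=50
mov edi, [eax] → edi=M[8]=16
add edi, 20 → edi=16+20=36
add edi, 10 → edi=36+10=46
add eax, 4 → eax=8+4=12
sub ebx, 2 → ebx=2-2=0
cmp ebx, 0  (cmp 0,0)
jne loop: not taken
halt.
Total executed instructions: 28.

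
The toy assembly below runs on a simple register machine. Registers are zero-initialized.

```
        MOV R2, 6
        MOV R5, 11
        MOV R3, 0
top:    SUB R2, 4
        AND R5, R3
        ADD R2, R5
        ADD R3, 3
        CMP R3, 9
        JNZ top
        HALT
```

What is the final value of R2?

-6

R2=6
R5=11
R3=0
R2=6-4=2
R5=11&0=0
R2=2+0=2
R3=0+3=3
CMP R3, 9  (cmp 3,9)
JNZ top: taken
R2=2-4=-2
R5=0&3=0
R2=(-2)+0=-2
R3=3+3=6
CMP R3, 9  (cmp 6,9)
JNZ top: taken
R2=(-2)-4=-6
R5=0&6=0
R2=(-6)+0=-6
R3=6+3=9
CMP R3, 9  (cmp 9,9)
JNZ top: not taken
halt.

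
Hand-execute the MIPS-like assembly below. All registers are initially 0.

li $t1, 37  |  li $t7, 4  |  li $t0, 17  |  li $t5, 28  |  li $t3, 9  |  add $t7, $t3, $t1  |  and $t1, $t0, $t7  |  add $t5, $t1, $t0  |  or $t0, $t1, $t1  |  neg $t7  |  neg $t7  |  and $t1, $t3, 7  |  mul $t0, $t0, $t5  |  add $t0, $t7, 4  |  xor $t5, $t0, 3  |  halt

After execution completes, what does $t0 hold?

50

after li $t1, 37: $t1=37
after li $t7, 4: $t7=4
after li $t0, 17: $t0=17
after li $t5, 28: $t5=28
after li $t3, 9: $t3=9
after add $t7, $t3, $t1: $t7=9+37=46
after and $t1, $t0, $t7: $t1=17&46=0
after add $t5, $t1, $t0: $t5=0+17=17
after or $t0, $t1, $t1: $t0=0|0=0
after neg $t7: $t7=-(46)=-46
after neg $t7: $t7=-(-46)=46
after and $t1, $t3, 7: $t1=9&7=1
after mul $t0, $t0, $t5: $t0=0*17=0
after add $t0, $t7, 4: $t0=46+4=50
after xor $t5, $t0, 3: $t5=50^3=49
halt.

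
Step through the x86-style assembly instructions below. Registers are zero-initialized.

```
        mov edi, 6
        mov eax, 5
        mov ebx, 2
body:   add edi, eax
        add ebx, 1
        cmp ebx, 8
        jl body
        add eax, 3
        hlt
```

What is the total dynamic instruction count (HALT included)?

after mov edi, 6: edi=6
after mov eax, 5: eax=5
after mov ebx, 2: ebx=2
after add edi, eax: edi=6+5=11
after add ebx, 1: ebx=2+1=3
cmp ebx, 8  (cmp 3,8)
jl body: taken
after add edi, eax: edi=11+5=16
after add ebx, 1: ebx=3+1=4
cmp ebx, 8  (cmp 4,8)
jl body: taken
after add edi, eax: edi=16+5=21
after add ebx, 1: ebx=4+1=5
cmp ebx, 8  (cmp 5,8)
jl body: taken
after add edi, eax: edi=21+5=26
after add ebx, 1: ebx=5+1=6
cmp ebx, 8  (cmp 6,8)
jl body: taken
after add edi, eax: edi=26+5=31
after add ebx, 1: ebx=6+1=7
cmp ebx, 8  (cmp 7,8)
jl body: taken
after add edi, eax: edi=31+5=36
after add ebx, 1: ebx=7+1=8
cmp ebx, 8  (cmp 8,8)
jl body: not taken
after add eax, 3: eax=5+3=8
halt.
Total executed instructions: 29.

29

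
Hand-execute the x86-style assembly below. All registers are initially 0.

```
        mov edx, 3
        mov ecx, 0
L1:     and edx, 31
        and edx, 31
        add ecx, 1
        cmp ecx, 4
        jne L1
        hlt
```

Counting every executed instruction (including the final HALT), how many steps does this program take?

after mov edx, 3: edx=3
after mov ecx, 0: ecx=0
after and edx, 31: edx=3&31=3
after and edx, 31: edx=3&31=3
after add ecx, 1: ecx=0+1=1
cmp ecx, 4  (cmp 1,4)
jne L1: taken
after and edx, 31: edx=3&31=3
after and edx, 31: edx=3&31=3
after add ecx, 1: ecx=1+1=2
cmp ecx, 4  (cmp 2,4)
jne L1: taken
after and edx, 31: edx=3&31=3
after and edx, 31: edx=3&31=3
after add ecx, 1: ecx=2+1=3
cmp ecx, 4  (cmp 3,4)
jne L1: taken
after and edx, 31: edx=3&31=3
after and edx, 31: edx=3&31=3
after add ecx, 1: ecx=3+1=4
cmp ecx, 4  (cmp 4,4)
jne L1: not taken
halt.
Total executed instructions: 23.

23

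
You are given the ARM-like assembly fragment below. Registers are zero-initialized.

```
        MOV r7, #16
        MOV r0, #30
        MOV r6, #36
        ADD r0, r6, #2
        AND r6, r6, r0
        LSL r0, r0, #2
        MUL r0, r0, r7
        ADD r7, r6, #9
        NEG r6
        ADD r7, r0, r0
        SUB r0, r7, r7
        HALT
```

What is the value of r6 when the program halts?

-36

after MOV r7, #16: r7=16
after MOV r0, #30: r0=30
after MOV r6, #36: r6=36
after ADD r0, r6, #2: r0=36+2=38
after AND r6, r6, r0: r6=36&38=36
after LSL r0, r0, #2: r0=38<<2=152
after MUL r0, r0, r7: r0=152*16=2432
after ADD r7, r6, #9: r7=36+9=45
after NEG r6: r6=-(36)=-36
after ADD r7, r0, r0: r7=2432+2432=4864
after SUB r0, r7, r7: r0=4864-4864=0
halt.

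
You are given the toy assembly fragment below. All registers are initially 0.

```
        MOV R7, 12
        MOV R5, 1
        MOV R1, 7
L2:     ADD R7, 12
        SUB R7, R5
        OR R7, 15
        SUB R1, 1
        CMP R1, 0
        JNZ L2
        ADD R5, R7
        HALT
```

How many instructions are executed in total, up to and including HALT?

MOV R7, 12 → R7=12
MOV R5, 1 → R5=1
MOV R1, 7 → R1=7
ADD R7, 12 → R7=12+12=24
SUB R7, R5 → R7=24-1=23
OR R7, 15 → R7=23|15=31
SUB R1, 1 → R1=7-1=6
CMP R1, 0  (cmp 6,0)
JNZ L2: taken
ADD R7, 12 → R7=31+12=43
SUB R7, R5 → R7=43-1=42
OR R7, 15 → R7=42|15=47
SUB R1, 1 → R1=6-1=5
CMP R1, 0  (cmp 5,0)
JNZ L2: taken
ADD R7, 12 → R7=47+12=59
SUB R7, R5 → R7=59-1=58
OR R7, 15 → R7=58|15=63
SUB R1, 1 → R1=5-1=4
CMP R1, 0  (cmp 4,0)
JNZ L2: taken
ADD R7, 12 → R7=63+12=75
SUB R7, R5 → R7=75-1=74
OR R7, 15 → R7=74|15=79
SUB R1, 1 → R1=4-1=3
CMP R1, 0  (cmp 3,0)
JNZ L2: taken
ADD R7, 12 → R7=79+12=91
SUB R7, R5 → R7=91-1=90
OR R7, 15 → R7=90|15=95
SUB R1, 1 → R1=3-1=2
CMP R1, 0  (cmp 2,0)
JNZ L2: taken
ADD R7, 12 → R7=95+12=107
SUB R7, R5 → R7=107-1=106
OR R7, 15 → R7=106|15=111
SUB R1, 1 → R1=2-1=1
CMP R1, 0  (cmp 1,0)
JNZ L2: taken
ADD R7, 12 → R7=111+12=123
SUB R7, R5 → R7=123-1=122
OR R7, 15 → R7=122|15=127
SUB R1, 1 → R1=1-1=0
CMP R1, 0  (cmp 0,0)
JNZ L2: not taken
ADD R5, R7 → R5=1+127=128
halt.
Total executed instructions: 47.

47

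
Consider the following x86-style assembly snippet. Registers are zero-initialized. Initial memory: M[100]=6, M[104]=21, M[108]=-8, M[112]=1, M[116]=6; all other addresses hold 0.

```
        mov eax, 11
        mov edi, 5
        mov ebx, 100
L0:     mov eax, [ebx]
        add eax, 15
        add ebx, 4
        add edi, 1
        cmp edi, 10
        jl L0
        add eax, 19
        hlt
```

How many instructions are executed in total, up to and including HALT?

35

after mov eax, 11: eax=11
after mov edi, 5: edi=5
after mov ebx, 100: ebx=100
after mov eax, [ebx]: eax=M[100]=6
after add eax, 15: eax=6+15=21
after add ebx, 4: ebx=100+4=104
after add edi, 1: edi=5+1=6
cmp edi, 10  (cmp 6,10)
jl L0: taken
after mov eax, [ebx]: eax=M[104]=21
after add eax, 15: eax=21+15=36
after add ebx, 4: ebx=104+4=108
after add edi, 1: edi=6+1=7
cmp edi, 10  (cmp 7,10)
jl L0: taken
after mov eax, [ebx]: eax=M[108]=-8
after add eax, 15: eax=(-8)+15=7
after add ebx, 4: ebx=108+4=112
after add edi, 1: edi=7+1=8
cmp edi, 10  (cmp 8,10)
jl L0: taken
after mov eax, [ebx]: eax=M[112]=1
after add eax, 15: eax=1+15=16
after add ebx, 4: ebx=112+4=116
after add edi, 1: edi=8+1=9
cmp edi, 10  (cmp 9,10)
jl L0: taken
after mov eax, [ebx]: eax=M[116]=6
after add eax, 15: eax=6+15=21
after add ebx, 4: ebx=116+4=120
after add edi, 1: edi=9+1=10
cmp edi, 10  (cmp 10,10)
jl L0: not taken
after add eax, 19: eax=21+19=40
halt.
Total executed instructions: 35.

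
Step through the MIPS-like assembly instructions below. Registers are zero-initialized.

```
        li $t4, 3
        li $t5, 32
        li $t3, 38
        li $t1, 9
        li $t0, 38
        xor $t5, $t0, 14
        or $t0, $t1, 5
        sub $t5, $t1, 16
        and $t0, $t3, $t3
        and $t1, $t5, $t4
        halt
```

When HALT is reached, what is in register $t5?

$t4=3
$t5=32
$t3=38
$t1=9
$t0=38
$t5=38^14=40
$t0=9|5=13
$t5=9-16=-7
$t0=38&38=38
$t1=(-7)&3=1
halt.

-7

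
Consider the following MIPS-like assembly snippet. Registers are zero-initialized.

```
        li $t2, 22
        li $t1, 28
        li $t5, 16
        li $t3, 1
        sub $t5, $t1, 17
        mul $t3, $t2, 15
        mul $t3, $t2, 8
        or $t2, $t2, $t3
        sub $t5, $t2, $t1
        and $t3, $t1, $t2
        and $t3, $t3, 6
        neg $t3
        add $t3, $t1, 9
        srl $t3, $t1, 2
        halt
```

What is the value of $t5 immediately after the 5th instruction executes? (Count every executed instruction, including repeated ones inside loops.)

11

li $t2, 22 → $t2=22
li $t1, 28 → $t1=28
li $t5, 16 → $t5=16
li $t3, 1 → $t3=1
sub $t5, $t1, 17 → $t5=28-17=11
After step 5: $t5 = 11.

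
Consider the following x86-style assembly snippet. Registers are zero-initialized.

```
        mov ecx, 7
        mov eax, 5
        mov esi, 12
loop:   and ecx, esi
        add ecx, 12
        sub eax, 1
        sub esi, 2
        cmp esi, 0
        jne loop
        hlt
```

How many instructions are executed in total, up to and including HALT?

mov ecx, 7 → ecx=7
mov eax, 5 → eax=5
mov esi, 12 → esi=12
and ecx, esi → ecx=7&12=4
add ecx, 12 → ecx=4+12=16
sub eax, 1 → eax=5-1=4
sub esi, 2 → esi=12-2=10
cmp esi, 0  (cmp 10,0)
jne loop: taken
and ecx, esi → ecx=16&10=0
add ecx, 12 → ecx=0+12=12
sub eax, 1 → eax=4-1=3
sub esi, 2 → esi=10-2=8
cmp esi, 0  (cmp 8,0)
jne loop: taken
and ecx, esi → ecx=12&8=8
add ecx, 12 → ecx=8+12=20
sub eax, 1 → eax=3-1=2
sub esi, 2 → esi=8-2=6
cmp esi, 0  (cmp 6,0)
jne loop: taken
and ecx, esi → ecx=20&6=4
add ecx, 12 → ecx=4+12=16
sub eax, 1 → eax=2-1=1
sub esi, 2 → esi=6-2=4
cmp esi, 0  (cmp 4,0)
jne loop: taken
and ecx, esi → ecx=16&4=0
add ecx, 12 → ecx=0+12=12
sub eax, 1 → eax=1-1=0
sub esi, 2 → esi=4-2=2
cmp esi, 0  (cmp 2,0)
jne loop: taken
and ecx, esi → ecx=12&2=0
add ecx, 12 → ecx=0+12=12
sub eax, 1 → eax=0-1=-1
sub esi, 2 → esi=2-2=0
cmp esi, 0  (cmp 0,0)
jne loop: not taken
halt.
Total executed instructions: 40.

40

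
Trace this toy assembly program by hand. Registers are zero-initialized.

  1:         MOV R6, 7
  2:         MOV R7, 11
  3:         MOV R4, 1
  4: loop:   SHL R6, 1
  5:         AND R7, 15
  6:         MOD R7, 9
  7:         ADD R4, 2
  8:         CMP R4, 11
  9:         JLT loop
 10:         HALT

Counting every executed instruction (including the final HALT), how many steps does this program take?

34

R6=7
R7=11
R4=1
R6=7<<1=14
R7=11&15=11
R7=11%9=2
R4=1+2=3
CMP R4, 11  (cmp 3,11)
JLT loop: taken
R6=14<<1=28
R7=2&15=2
R7=2%9=2
R4=3+2=5
CMP R4, 11  (cmp 5,11)
JLT loop: taken
R6=28<<1=56
R7=2&15=2
R7=2%9=2
R4=5+2=7
CMP R4, 11  (cmp 7,11)
JLT loop: taken
R6=56<<1=112
R7=2&15=2
R7=2%9=2
R4=7+2=9
CMP R4, 11  (cmp 9,11)
JLT loop: taken
R6=112<<1=224
R7=2&15=2
R7=2%9=2
R4=9+2=11
CMP R4, 11  (cmp 11,11)
JLT loop: not taken
halt.
Total executed instructions: 34.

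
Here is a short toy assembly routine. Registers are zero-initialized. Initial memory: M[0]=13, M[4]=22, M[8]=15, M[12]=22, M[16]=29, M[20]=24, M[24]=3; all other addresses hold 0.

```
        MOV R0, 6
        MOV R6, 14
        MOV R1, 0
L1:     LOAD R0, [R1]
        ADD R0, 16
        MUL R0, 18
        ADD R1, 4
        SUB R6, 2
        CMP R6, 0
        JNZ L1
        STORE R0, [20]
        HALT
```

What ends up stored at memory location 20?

342

after MOV R0, 6: R0=6
after MOV R6, 14: R6=14
after MOV R1, 0: R1=0
after LOAD R0, [R1]: R0=M[0]=13
after ADD R0, 16: R0=13+16=29
after MUL R0, 18: R0=29*18=522
after ADD R1, 4: R1=0+4=4
after SUB R6, 2: R6=14-2=12
CMP R6, 0  (cmp 12,0)
JNZ L1: taken
after LOAD R0, [R1]: R0=M[4]=22
after ADD R0, 16: R0=22+16=38
after MUL R0, 18: R0=38*18=684
after ADD R1, 4: R1=4+4=8
after SUB R6, 2: R6=12-2=10
CMP R6, 0  (cmp 10,0)
JNZ L1: taken
after LOAD R0, [R1]: R0=M[8]=15
after ADD R0, 16: R0=15+16=31
after MUL R0, 18: R0=31*18=558
after ADD R1, 4: R1=8+4=12
after SUB R6, 2: R6=10-2=8
CMP R6, 0  (cmp 8,0)
JNZ L1: taken
after LOAD R0, [R1]: R0=M[12]=22
after ADD R0, 16: R0=22+16=38
after MUL R0, 18: R0=38*18=684
after ADD R1, 4: R1=12+4=16
after SUB R6, 2: R6=8-2=6
CMP R6, 0  (cmp 6,0)
JNZ L1: taken
after LOAD R0, [R1]: R0=M[16]=29
after ADD R0, 16: R0=29+16=45
after MUL R0, 18: R0=45*18=810
after ADD R1, 4: R1=16+4=20
after SUB R6, 2: R6=6-2=4
CMP R6, 0  (cmp 4,0)
JNZ L1: taken
after LOAD R0, [R1]: R0=M[20]=24
after ADD R0, 16: R0=24+16=40
after MUL R0, 18: R0=40*18=720
after ADD R1, 4: R1=20+4=24
after SUB R6, 2: R6=4-2=2
CMP R6, 0  (cmp 2,0)
JNZ L1: taken
after LOAD R0, [R1]: R0=M[24]=3
after ADD R0, 16: R0=3+16=19
after MUL R0, 18: R0=19*18=342
after ADD R1, 4: R1=24+4=28
after SUB R6, 2: R6=2-2=0
CMP R6, 0  (cmp 0,0)
JNZ L1: not taken
STORE R0, [20] → M[20]=342
halt.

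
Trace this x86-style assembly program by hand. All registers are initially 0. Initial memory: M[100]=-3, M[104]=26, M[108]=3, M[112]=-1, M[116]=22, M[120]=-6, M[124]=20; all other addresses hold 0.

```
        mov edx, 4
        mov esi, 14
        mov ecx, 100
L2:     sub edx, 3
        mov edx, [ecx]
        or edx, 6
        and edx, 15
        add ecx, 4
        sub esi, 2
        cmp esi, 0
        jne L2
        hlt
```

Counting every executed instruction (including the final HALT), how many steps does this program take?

edx=4
esi=14
ecx=100
edx=4-3=1
edx=M[100]=-3
edx=(-3)|6=-1
edx=(-1)&15=15
ecx=100+4=104
esi=14-2=12
cmp esi, 0  (cmp 12,0)
jne L2: taken
edx=15-3=12
edx=M[104]=26
edx=26|6=30
edx=30&15=14
ecx=104+4=108
esi=12-2=10
cmp esi, 0  (cmp 10,0)
jne L2: taken
edx=14-3=11
edx=M[108]=3
edx=3|6=7
edx=7&15=7
ecx=108+4=112
esi=10-2=8
cmp esi, 0  (cmp 8,0)
jne L2: taken
edx=7-3=4
edx=M[112]=-1
edx=(-1)|6=-1
edx=(-1)&15=15
ecx=112+4=116
esi=8-2=6
cmp esi, 0  (cmp 6,0)
jne L2: taken
edx=15-3=12
edx=M[116]=22
edx=22|6=22
edx=22&15=6
ecx=116+4=120
esi=6-2=4
cmp esi, 0  (cmp 4,0)
jne L2: taken
edx=6-3=3
edx=M[120]=-6
edx=(-6)|6=-2
edx=(-2)&15=14
ecx=120+4=124
esi=4-2=2
cmp esi, 0  (cmp 2,0)
jne L2: taken
edx=14-3=11
edx=M[124]=20
edx=20|6=22
edx=22&15=6
ecx=124+4=128
esi=2-2=0
cmp esi, 0  (cmp 0,0)
jne L2: not taken
halt.
Total executed instructions: 60.

60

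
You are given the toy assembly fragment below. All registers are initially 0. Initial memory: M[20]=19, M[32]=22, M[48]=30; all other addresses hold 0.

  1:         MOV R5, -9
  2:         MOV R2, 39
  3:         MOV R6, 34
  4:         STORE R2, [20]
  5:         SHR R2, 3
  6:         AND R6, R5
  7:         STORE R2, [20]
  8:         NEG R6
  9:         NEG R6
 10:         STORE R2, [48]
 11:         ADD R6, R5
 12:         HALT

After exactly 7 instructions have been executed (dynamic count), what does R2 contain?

4

after MOV R5, -9: R5=-9
after MOV R2, 39: R2=39
after MOV R6, 34: R6=34
STORE R2, [20] → M[20]=39
after SHR R2, 3: R2=39>>3=4
after AND R6, R5: R6=34&(-9)=34
STORE R2, [20] → M[20]=4
After step 7: R2 = 4.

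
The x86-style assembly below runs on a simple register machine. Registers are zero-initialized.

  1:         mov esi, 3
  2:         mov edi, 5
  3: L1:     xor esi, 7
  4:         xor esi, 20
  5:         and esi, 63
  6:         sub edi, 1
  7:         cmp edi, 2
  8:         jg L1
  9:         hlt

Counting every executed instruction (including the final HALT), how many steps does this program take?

21

esi=3
edi=5
esi=3^7=4
esi=4^20=16
esi=16&63=16
edi=5-1=4
cmp edi, 2  (cmp 4,2)
jg L1: taken
esi=16^7=23
esi=23^20=3
esi=3&63=3
edi=4-1=3
cmp edi, 2  (cmp 3,2)
jg L1: taken
esi=3^7=4
esi=4^20=16
esi=16&63=16
edi=3-1=2
cmp edi, 2  (cmp 2,2)
jg L1: not taken
halt.
Total executed instructions: 21.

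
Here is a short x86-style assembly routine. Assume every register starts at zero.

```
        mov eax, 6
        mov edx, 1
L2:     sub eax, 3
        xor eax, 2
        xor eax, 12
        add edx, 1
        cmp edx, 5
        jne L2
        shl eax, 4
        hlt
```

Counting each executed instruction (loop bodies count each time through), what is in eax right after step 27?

32

eax=6
edx=1
eax=6-3=3
eax=3^2=1
eax=1^12=13
edx=1+1=2
cmp edx, 5  (cmp 2,5)
jne L2: taken
eax=13-3=10
eax=10^2=8
eax=8^12=4
edx=2+1=3
cmp edx, 5  (cmp 3,5)
jne L2: taken
eax=4-3=1
eax=1^2=3
eax=3^12=15
edx=3+1=4
cmp edx, 5  (cmp 4,5)
jne L2: taken
eax=15-3=12
eax=12^2=14
eax=14^12=2
edx=4+1=5
cmp edx, 5  (cmp 5,5)
jne L2: not taken
eax=2<<4=32
After step 27: eax = 32.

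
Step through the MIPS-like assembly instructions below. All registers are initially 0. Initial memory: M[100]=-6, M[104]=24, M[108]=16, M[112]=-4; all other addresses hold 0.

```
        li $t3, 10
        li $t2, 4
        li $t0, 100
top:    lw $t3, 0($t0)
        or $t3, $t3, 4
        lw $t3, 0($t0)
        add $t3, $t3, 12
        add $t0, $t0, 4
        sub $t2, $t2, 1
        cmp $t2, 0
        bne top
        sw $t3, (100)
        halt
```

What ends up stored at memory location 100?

8

$t3=10
$t2=4
$t0=100
$t3=M[100]=-6
$t3=(-6)|4=-2
$t3=M[100]=-6
$t3=(-6)+12=6
$t0=100+4=104
$t2=4-1=3
cmp $t2, 0  (cmp 3,0)
bne top: taken
$t3=M[104]=24
$t3=24|4=28
$t3=M[104]=24
$t3=24+12=36
$t0=104+4=108
$t2=3-1=2
cmp $t2, 0  (cmp 2,0)
bne top: taken
$t3=M[108]=16
$t3=16|4=20
$t3=M[108]=16
$t3=16+12=28
$t0=108+4=112
$t2=2-1=1
cmp $t2, 0  (cmp 1,0)
bne top: taken
$t3=M[112]=-4
$t3=(-4)|4=-4
$t3=M[112]=-4
$t3=(-4)+12=8
$t0=112+4=116
$t2=1-1=0
cmp $t2, 0  (cmp 0,0)
bne top: not taken
sw $t3, (100) → M[100]=8
halt.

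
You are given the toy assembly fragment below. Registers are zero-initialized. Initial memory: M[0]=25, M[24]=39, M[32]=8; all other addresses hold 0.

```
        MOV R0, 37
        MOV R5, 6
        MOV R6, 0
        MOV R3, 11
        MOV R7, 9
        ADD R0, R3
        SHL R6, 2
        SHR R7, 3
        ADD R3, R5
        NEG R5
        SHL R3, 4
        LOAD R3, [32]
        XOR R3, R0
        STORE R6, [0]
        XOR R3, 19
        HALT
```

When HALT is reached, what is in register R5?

R0=37
R5=6
R6=0
R3=11
R7=9
R0=37+11=48
R6=0<<2=0
R7=9>>3=1
R3=11+6=17
R5=-(6)=-6
R3=17<<4=272
R3=M[32]=8
R3=8^48=56
STORE R6, [0] → M[0]=0
R3=56^19=43
halt.

-6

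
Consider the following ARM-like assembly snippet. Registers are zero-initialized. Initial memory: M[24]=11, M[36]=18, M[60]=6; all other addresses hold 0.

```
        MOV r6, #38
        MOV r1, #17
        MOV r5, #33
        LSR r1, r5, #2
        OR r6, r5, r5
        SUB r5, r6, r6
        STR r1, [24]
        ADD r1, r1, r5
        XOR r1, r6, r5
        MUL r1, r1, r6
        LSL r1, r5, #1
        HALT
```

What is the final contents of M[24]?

8

r6=38
r1=17
r5=33
r1=33>>2=8
r6=33|33=33
r5=33-33=0
STR r1, [24] → M[24]=8
r1=8+0=8
r1=33^0=33
r1=33*33=1089
r1=0<<1=0
halt.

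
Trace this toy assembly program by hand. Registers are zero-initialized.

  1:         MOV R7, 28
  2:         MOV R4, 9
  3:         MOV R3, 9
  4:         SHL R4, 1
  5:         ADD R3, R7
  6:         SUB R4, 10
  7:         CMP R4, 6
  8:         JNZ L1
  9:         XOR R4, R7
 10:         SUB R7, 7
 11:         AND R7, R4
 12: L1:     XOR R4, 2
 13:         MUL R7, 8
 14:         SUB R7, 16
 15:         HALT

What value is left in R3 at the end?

R7=28
R4=9
R3=9
R4=9<<1=18
R3=9+28=37
R4=18-10=8
CMP R4, 6  (cmp 8,6)
JNZ L1: taken
R4=8^2=10
R7=28*8=224
R7=224-16=208
halt.

37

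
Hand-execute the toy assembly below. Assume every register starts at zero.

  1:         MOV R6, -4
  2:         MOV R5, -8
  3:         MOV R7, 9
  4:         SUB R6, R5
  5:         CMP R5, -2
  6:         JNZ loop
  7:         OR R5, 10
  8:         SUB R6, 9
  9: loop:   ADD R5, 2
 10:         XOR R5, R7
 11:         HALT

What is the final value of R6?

4

R6=-4
R5=-8
R7=9
R6=(-4)-(-8)=4
CMP R5, -2  (cmp -8,-2)
JNZ loop: taken
R5=(-8)+2=-6
R5=(-6)^9=-13
halt.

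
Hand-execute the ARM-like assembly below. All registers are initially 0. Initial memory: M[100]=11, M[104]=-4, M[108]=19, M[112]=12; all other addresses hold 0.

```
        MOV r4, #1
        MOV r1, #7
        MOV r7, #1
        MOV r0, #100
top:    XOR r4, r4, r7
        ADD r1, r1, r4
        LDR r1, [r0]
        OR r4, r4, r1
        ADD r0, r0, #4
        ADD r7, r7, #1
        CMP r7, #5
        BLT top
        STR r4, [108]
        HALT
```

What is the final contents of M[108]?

MOV r4, #1 → r4=1
MOV r1, #7 → r1=7
MOV r7, #1 → r7=1
MOV r0, #100 → r0=100
XOR r4, r4, r7 → r4=1^1=0
ADD r1, r1, r4 → r1=7+0=7
LDR r1, [r0] → r1=M[100]=11
OR r4, r4, r1 → r4=0|11=11
ADD r0, r0, #4 → r0=100+4=104
ADD r7, r7, #1 → r7=1+1=2
CMP r7, #5  (cmp 2,5)
BLT top: taken
XOR r4, r4, r7 → r4=11^2=9
ADD r1, r1, r4 → r1=11+9=20
LDR r1, [r0] → r1=M[104]=-4
OR r4, r4, r1 → r4=9|(-4)=-3
ADD r0, r0, #4 → r0=104+4=108
ADD r7, r7, #1 → r7=2+1=3
CMP r7, #5  (cmp 3,5)
BLT top: taken
XOR r4, r4, r7 → r4=(-3)^3=-2
ADD r1, r1, r4 → r1=(-4)+(-2)=-6
LDR r1, [r0] → r1=M[108]=19
OR r4, r4, r1 → r4=(-2)|19=-1
ADD r0, r0, #4 → r0=108+4=112
ADD r7, r7, #1 → r7=3+1=4
CMP r7, #5  (cmp 4,5)
BLT top: taken
XOR r4, r4, r7 → r4=(-1)^4=-5
ADD r1, r1, r4 → r1=19+(-5)=14
LDR r1, [r0] → r1=M[112]=12
OR r4, r4, r1 → r4=(-5)|12=-1
ADD r0, r0, #4 → r0=112+4=116
ADD r7, r7, #1 → r7=4+1=5
CMP r7, #5  (cmp 5,5)
BLT top: not taken
STR r4, [108] → M[108]=-1
halt.

-1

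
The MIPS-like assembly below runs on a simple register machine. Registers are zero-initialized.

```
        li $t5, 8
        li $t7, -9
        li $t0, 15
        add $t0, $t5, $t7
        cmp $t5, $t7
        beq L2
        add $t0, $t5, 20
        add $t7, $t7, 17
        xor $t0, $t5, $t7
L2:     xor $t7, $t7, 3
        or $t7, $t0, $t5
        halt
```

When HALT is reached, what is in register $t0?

li $t5, 8 → $t5=8
li $t7, -9 → $t7=-9
li $t0, 15 → $t0=15
add $t0, $t5, $t7 → $t0=8+(-9)=-1
cmp $t5, $t7  (cmp 8,-9)
beq L2: not taken
add $t0, $t5, 20 → $t0=8+20=28
add $t7, $t7, 17 → $t7=(-9)+17=8
xor $t0, $t5, $t7 → $t0=8^8=0
xor $t7, $t7, 3 → $t7=8^3=11
or $t7, $t0, $t5 → $t7=0|8=8
halt.

0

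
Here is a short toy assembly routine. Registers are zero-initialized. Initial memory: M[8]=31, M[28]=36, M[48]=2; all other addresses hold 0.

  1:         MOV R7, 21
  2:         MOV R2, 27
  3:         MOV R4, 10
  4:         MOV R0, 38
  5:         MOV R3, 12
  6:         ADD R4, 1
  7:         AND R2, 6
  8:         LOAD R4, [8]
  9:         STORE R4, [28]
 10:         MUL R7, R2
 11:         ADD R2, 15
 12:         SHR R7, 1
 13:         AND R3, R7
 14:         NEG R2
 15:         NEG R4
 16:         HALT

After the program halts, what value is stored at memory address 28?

31

MOV R7, 21 → R7=21
MOV R2, 27 → R2=27
MOV R4, 10 → R4=10
MOV R0, 38 → R0=38
MOV R3, 12 → R3=12
ADD R4, 1 → R4=10+1=11
AND R2, 6 → R2=27&6=2
LOAD R4, [8] → R4=M[8]=31
STORE R4, [28] → M[28]=31
MUL R7, R2 → R7=21*2=42
ADD R2, 15 → R2=2+15=17
SHR R7, 1 → R7=42>>1=21
AND R3, R7 → R3=12&21=4
NEG R2 → R2=-(17)=-17
NEG R4 → R4=-(31)=-31
halt.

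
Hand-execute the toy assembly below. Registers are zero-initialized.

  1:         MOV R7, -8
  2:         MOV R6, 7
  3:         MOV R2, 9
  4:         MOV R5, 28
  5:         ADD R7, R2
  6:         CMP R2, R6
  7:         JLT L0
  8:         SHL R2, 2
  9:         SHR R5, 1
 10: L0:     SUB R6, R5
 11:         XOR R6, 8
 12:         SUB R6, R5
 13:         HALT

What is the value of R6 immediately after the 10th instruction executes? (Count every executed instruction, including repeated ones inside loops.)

R7=-8
R6=7
R2=9
R5=28
R7=(-8)+9=1
CMP R2, R6  (cmp 9,7)
JLT L0: not taken
R2=9<<2=36
R5=28>>1=14
R6=7-14=-7
After step 10: R6 = -7.

-7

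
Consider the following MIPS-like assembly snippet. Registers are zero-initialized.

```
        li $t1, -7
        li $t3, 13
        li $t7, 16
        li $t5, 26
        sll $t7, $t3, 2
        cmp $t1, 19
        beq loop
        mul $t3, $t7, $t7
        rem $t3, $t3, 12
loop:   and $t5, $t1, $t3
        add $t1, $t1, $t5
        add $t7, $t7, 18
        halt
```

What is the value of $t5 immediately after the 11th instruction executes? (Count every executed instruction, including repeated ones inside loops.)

after li $t1, -7: $t1=-7
after li $t3, 13: $t3=13
after li $t7, 16: $t7=16
after li $t5, 26: $t5=26
after sll $t7, $t3, 2: $t7=13<<2=52
cmp $t1, 19  (cmp -7,19)
beq loop: not taken
after mul $t3, $t7, $t7: $t3=52*52=2704
after rem $t3, $t3, 12: $t3=2704%12=4
after and $t5, $t1, $t3: $t5=(-7)&4=0
after add $t1, $t1, $t5: $t1=(-7)+0=-7
After step 11: $t5 = 0.

0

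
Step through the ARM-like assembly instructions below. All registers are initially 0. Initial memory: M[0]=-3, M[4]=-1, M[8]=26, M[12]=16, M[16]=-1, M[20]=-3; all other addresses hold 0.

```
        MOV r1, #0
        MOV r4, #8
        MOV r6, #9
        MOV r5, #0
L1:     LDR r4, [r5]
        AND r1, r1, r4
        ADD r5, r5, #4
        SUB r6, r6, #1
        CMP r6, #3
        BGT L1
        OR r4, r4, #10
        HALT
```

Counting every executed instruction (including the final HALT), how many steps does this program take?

after MOV r1, #0: r1=0
after MOV r4, #8: r4=8
after MOV r6, #9: r6=9
after MOV r5, #0: r5=0
after LDR r4, [r5]: r4=M[0]=-3
after AND r1, r1, r4: r1=0&(-3)=0
after ADD r5, r5, #4: r5=0+4=4
after SUB r6, r6, #1: r6=9-1=8
CMP r6, #3  (cmp 8,3)
BGT L1: taken
after LDR r4, [r5]: r4=M[4]=-1
after AND r1, r1, r4: r1=0&(-1)=0
after ADD r5, r5, #4: r5=4+4=8
after SUB r6, r6, #1: r6=8-1=7
CMP r6, #3  (cmp 7,3)
BGT L1: taken
after LDR r4, [r5]: r4=M[8]=26
after AND r1, r1, r4: r1=0&26=0
after ADD r5, r5, #4: r5=8+4=12
after SUB r6, r6, #1: r6=7-1=6
CMP r6, #3  (cmp 6,3)
BGT L1: taken
after LDR r4, [r5]: r4=M[12]=16
after AND r1, r1, r4: r1=0&16=0
after ADD r5, r5, #4: r5=12+4=16
after SUB r6, r6, #1: r6=6-1=5
CMP r6, #3  (cmp 5,3)
BGT L1: taken
after LDR r4, [r5]: r4=M[16]=-1
after AND r1, r1, r4: r1=0&(-1)=0
after ADD r5, r5, #4: r5=16+4=20
after SUB r6, r6, #1: r6=5-1=4
CMP r6, #3  (cmp 4,3)
BGT L1: taken
after LDR r4, [r5]: r4=M[20]=-3
after AND r1, r1, r4: r1=0&(-3)=0
after ADD r5, r5, #4: r5=20+4=24
after SUB r6, r6, #1: r6=4-1=3
CMP r6, #3  (cmp 3,3)
BGT L1: not taken
after OR r4, r4, #10: r4=(-3)|10=-1
halt.
Total executed instructions: 42.

42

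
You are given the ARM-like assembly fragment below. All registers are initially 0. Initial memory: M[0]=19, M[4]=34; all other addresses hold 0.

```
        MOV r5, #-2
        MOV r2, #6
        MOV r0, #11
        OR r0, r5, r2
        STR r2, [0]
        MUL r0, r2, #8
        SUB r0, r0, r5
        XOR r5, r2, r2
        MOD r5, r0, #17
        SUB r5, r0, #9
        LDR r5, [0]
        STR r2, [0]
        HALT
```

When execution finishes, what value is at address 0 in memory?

after MOV r5, #-2: r5=-2
after MOV r2, #6: r2=6
after MOV r0, #11: r0=11
after OR r0, r5, r2: r0=(-2)|6=-2
STR r2, [0] → M[0]=6
after MUL r0, r2, #8: r0=6*8=48
after SUB r0, r0, r5: r0=48-(-2)=50
after XOR r5, r2, r2: r5=6^6=0
after MOD r5, r0, #17: r5=50%17=16
after SUB r5, r0, #9: r5=50-9=41
after LDR r5, [0]: r5=M[0]=6
STR r2, [0] → M[0]=6
halt.

6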